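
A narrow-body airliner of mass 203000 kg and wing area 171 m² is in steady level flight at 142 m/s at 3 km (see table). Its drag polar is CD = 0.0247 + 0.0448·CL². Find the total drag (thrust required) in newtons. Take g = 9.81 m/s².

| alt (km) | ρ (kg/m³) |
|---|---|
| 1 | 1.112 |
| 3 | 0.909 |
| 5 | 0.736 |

At 3 km, from the table: ρ = 0.909 kg/m³.
Level flight ⇒ L = W = m·g = 203000 × 9.81 = 1.9914×10^6 N.
Dynamic pressure q = 0.5 × 0.909 × 142² = 9165 Pa.
CL = W/(q·S) = 1.9914×10^6 / (9165 × 171) = 1.271.
CD = 0.0247 + 0.0448 × 1.271² = 0.09704.
D = q·S·CD = 9165 × 171 × 0.09704 = 1.521×10^5 N

D = 1.52×10^5 N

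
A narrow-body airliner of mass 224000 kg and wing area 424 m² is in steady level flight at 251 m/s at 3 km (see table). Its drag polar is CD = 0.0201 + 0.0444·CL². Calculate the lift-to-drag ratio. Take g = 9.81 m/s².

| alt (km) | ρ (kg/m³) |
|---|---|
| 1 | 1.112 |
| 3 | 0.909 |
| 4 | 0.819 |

L/D = 8.4

At 3 km, from the table: ρ = 0.909 kg/m³.
Weight W = mg = 224000 × 9.81 = 2.1974×10^6 N; in level flight L = W.
Dynamic pressure q = 0.5 × 0.909 × 251² = 28630 Pa.
CL = 2W/(ρv²S) = 2×2.1974×10^6/(0.909×251²×424) = 0.181.
CD = 0.0201 + 0.0444 × 0.181² = 0.02155.
L/D = CL/CD = 0.181 / 0.02155 = 8.4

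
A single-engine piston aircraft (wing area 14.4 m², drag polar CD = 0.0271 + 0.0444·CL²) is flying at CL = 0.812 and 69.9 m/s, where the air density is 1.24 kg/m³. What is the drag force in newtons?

CD = 0.0271 + 0.0444 × 0.812² = 0.05637
D = ½ρv²S·CD = ½ × 1.24 × 69.9² × 14.4 × 0.05637 = 2460 N

D = 2460 N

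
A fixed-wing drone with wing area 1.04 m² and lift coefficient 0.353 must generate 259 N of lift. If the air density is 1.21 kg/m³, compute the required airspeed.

L = ½ρv²S·CL ⇒ v = √(2L/(ρ·S·CL))
v = √(2 × 259 / (1.21 × 1.04 × 0.353)) = √1166 = 34.1 m/s

v = 34.1 m/s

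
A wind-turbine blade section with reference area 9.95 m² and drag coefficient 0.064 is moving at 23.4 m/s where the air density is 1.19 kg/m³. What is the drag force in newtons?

D = ½ρv²S·CD = ½ × 1.19 × 23.4² × 9.95 × 0.064 = 207 N

D = 207 N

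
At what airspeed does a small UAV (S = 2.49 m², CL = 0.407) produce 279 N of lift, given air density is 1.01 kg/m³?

L = ½ρv²S·CL ⇒ v = √(2L/(ρ·S·CL))
v = √(2 × 279 / (1.01 × 2.49 × 0.407)) = √545.2 = 23.3 m/s

v = 23.3 m/s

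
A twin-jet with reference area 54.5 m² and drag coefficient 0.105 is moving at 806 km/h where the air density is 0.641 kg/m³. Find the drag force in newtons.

Convert speed: v = 806 km/h ÷ 3.6 = 223.9 m/s.
D = ½ρv²S·CD = ½ × 0.641 × 223.9² × 54.5 × 0.105 = 91900 N ≈ 91.9 kN

D = 91900 N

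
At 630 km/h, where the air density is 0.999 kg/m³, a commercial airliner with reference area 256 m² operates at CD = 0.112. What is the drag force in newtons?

Convert speed: v = 630 km/h ÷ 3.6 = 175 m/s.
Dynamic pressure q = ½ρv² = ½ × 0.999 × 175² = 15300 Pa.
D = q·S·CD = 15300 × 256 × 0.112 = 4.39×10^5 N ≈ 439 kN

D = 4.39×10^5 N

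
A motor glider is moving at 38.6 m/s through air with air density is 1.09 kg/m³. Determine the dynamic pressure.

q = 812 Pa

q = ½ρv² = ½ × 1.09 × 38.6² = 812 Pa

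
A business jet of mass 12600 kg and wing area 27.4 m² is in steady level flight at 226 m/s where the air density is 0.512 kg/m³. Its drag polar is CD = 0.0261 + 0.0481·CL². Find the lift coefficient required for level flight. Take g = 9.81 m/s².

In steady level flight, lift balances weight: W = mg = 12600 × 9.81 = 1.2361×10^5 N.
Dynamic pressure q = 0.5 × 0.512 × 226² = 13080 Pa.
CL = W/(q·S) = 1.2361×10^5 / (13080 × 27.4) = 0.345.

CL = 0.345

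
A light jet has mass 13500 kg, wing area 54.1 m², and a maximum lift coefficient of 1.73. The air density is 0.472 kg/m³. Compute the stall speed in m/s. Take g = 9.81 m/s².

At stall, lift equals weight: L = W = m·g = 13500 × 9.81 = 1.324×10^5 N.
From L = ½ρV²S·CL,max = W: V_stall = √(2W/(ρSCL,max)) = √(2·1.324×10^5/(0.472·54.1·1.73))
V_stall = √5996 = 77.4 m/s

V_stall = 77.4 m/s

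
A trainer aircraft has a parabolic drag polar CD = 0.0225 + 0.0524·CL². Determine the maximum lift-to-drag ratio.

For CD = CD0 + K·CL², (L/D)max occurs at CL* = √(CD0/K) and equals 1/(2√(K·CD0)).
(L/D)max = 1/(2√(0.0524 × 0.0225)) = 1/(2 × 0.03434) = 14.6

(L/D)max = 14.6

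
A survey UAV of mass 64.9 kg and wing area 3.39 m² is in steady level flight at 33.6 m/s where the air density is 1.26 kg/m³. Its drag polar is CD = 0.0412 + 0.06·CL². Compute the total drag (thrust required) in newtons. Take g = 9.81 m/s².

D = 109 N

In steady level flight, lift balances weight: W = mg = 64.9 × 9.81 = 636.67 N.
q = ½ρv² = ½ × 1.26 × 33.6² = 711.2 Pa.
CL = 2W/(ρv²S) = 2×636.67/(1.26×33.6²×3.39) = 0.2641.
CD = 0.0412 + 0.06 × 0.2641² = 0.04538.
D = q·S·CD = 711.2 × 3.39 × 0.04538 = 109.4 N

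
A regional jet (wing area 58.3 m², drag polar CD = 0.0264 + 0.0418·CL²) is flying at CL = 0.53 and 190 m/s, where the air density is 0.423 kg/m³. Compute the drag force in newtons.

D = 17000 N

CD = 0.0264 + 0.0418 × 0.53² = 0.03814
D = ½ρv²S·CD = ½ × 0.423 × 190² × 58.3 × 0.03814 = 17000 N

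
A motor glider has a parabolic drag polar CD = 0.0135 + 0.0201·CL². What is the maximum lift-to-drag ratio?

(L/D)max = 30.4

For CD = CD0 + K·CL², (L/D)max occurs at CL* = √(CD0/K) and equals 1/(2√(K·CD0)).
(L/D)max = 1/(2√(0.0201 × 0.0135)) = 1/(2 × 0.01647) = 30.4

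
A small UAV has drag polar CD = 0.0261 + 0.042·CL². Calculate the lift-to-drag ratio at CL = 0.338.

L/D = 10.9

CD = 0.0261 + 0.042 × 0.338² = 0.0309
L/D = CL/CD = 0.338 / 0.0309 = 10.9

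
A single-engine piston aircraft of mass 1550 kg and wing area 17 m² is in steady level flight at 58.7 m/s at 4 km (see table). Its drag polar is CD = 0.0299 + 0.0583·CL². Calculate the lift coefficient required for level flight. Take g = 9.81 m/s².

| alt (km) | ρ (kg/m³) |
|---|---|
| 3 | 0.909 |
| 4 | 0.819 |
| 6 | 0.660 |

At 4 km, from the table: ρ = 0.819 kg/m³.
Weight W = mg = 1550 × 9.81 = 15206 N; in level flight L = W.
Dynamic pressure q = 0.5 × 0.819 × 58.7² = 1411 Pa.
Required CL = L/(qS) = 15206/(1411·17) = 0.6339.

CL = 0.634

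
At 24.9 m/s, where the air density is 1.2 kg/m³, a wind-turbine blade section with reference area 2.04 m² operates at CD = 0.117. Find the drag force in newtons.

D = ½ρv²S·CD = ½ × 1.2 × 24.9² × 2.04 × 0.117 = 88.8 N

D = 88.8 N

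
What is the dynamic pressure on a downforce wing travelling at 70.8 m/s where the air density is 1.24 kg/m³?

q = ½ρv² = ½ × 1.24 × 70.8² = 3110 Pa

q = 3110 Pa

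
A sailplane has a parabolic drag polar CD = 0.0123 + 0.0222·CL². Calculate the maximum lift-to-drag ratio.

(L/D)max = 30.3

For CD = CD0 + K·CL², (L/D)max occurs at CL* = √(CD0/K) and equals 1/(2√(K·CD0)).
(L/D)max = 1/(2√(0.0222 × 0.0123)) = 1/(2 × 0.01652) = 30.3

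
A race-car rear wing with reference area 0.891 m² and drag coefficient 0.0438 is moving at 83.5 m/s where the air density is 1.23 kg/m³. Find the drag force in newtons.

D = 167 N

Dynamic pressure q = ½ρv² = ½ × 1.23 × 83.5² = 4288 Pa.
D = q·S·CD = 4288 × 0.891 × 0.0438 = 167 N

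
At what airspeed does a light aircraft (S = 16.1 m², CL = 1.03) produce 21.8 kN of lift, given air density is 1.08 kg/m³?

v = 49.3 m/s

L = ½ρv²S·CL ⇒ v = √(2L/(ρ·S·CL))
v = √(2 × 21800 / (1.08 × 16.1 × 1.03)) = √2434 = 49.3 m/s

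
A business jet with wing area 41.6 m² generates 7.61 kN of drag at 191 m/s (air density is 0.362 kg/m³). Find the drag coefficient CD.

CD = 0.0277

From D = ½ρv²S·CD, rearranging gives CD = 2D/(ρv²S).
CD = 2 × 7610 / (0.362 × 191² × 41.6) = 0.0277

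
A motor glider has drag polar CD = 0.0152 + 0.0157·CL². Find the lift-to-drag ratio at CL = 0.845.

L/D = 32

CD = 0.0152 + 0.0157 × 0.845² = 0.02641
L/D = CL/CD = 0.845 / 0.02641 = 32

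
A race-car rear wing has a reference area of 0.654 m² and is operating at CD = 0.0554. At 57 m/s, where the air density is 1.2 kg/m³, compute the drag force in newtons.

Dynamic pressure q = ½ρv² = ½ × 1.2 × 57² = 1949 Pa.
D = q·S·CD = 1949 × 0.654 × 0.0554 = 70.6 N

D = 70.6 N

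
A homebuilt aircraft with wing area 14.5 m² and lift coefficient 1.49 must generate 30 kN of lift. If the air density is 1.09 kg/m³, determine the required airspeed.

L = ½ρv²S·CL ⇒ v = √(2L/(ρ·S·CL))
v = √(2 × 30000 / (1.09 × 14.5 × 1.49)) = √2548 = 50.5 m/s

v = 50.5 m/s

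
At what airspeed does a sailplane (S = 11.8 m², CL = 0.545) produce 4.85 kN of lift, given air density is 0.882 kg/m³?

L = ½ρv²S·CL ⇒ v = √(2L/(ρ·S·CL))
v = √(2 × 4850 / (0.882 × 11.8 × 0.545)) = √1710 = 41.4 m/s

v = 41.4 m/s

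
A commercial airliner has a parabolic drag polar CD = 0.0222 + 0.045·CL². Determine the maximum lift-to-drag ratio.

For CD = CD0 + K·CL², (L/D)max occurs at CL* = √(CD0/K) and equals 1/(2√(K·CD0)).
(L/D)max = 1/(2√(0.045 × 0.0222)) = 1/(2 × 0.03161) = 15.8

(L/D)max = 15.8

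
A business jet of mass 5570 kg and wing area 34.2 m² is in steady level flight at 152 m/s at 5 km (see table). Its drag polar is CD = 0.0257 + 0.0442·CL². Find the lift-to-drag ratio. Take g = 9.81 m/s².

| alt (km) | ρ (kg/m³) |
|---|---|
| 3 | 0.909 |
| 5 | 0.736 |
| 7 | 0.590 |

At 5 km, from the table: ρ = 0.736 kg/m³.
In steady level flight, lift balances weight: W = mg = 5570 × 9.81 = 54642 N.
q = ½ρv² = ½ × 0.736 × 152² = 8502 Pa.
CL = W/(q·S) = 54642 / (8502 × 34.2) = 0.1879.
CD = 0.0257 + 0.0442 × 0.1879² = 0.02726.
L/D = CL/CD = 0.1879 / 0.02726 = 6.89

L/D = 6.89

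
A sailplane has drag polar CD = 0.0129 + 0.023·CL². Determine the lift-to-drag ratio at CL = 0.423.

L/D = 24.9

CD = 0.0129 + 0.023 × 0.423² = 0.01702
L/D = CL/CD = 0.423 / 0.01702 = 24.9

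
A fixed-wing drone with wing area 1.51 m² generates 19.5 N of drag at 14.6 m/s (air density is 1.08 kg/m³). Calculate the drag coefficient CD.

From D = ½ρv²S·CD, rearranging gives CD = 2D/(ρv²S).
CD = 2 × 19.5 / (1.08 × 14.6² × 1.51) = 0.112

CD = 0.112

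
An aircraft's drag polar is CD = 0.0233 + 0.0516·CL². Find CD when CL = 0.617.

CD = 0.0429

CD = 0.0233 + 0.0516 × 0.617² = 0.0233 + 0.01964 = 0.0429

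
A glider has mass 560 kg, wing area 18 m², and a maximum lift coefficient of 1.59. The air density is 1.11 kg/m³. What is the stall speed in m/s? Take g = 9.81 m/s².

V_stall = 18.6 m/s

Stall occurs when L = W at CL,max. W = mg = 560 × 9.81 = 5494 N.
From L = ½ρV²S·CL,max = W: V_stall = √(2W/(ρSCL,max)) = √(2·5494/(1.11·18·1.59))
V_stall = √345.9 = 18.6 m/s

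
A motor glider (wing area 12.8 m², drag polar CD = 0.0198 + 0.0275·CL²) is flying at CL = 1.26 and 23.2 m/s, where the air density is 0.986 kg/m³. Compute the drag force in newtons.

D = 216 N

CD = 0.0198 + 0.0275 × 1.26² = 0.06346
D = ½ρv²S·CD = ½ × 0.986 × 23.2² × 12.8 × 0.06346 = 216 N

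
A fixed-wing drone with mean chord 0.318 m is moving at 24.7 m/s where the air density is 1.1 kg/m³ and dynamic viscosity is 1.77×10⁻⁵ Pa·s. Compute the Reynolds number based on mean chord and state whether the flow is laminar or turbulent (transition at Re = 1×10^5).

Re = 4.88×10^5 (turbulent)

Re = ρ·v·c/μ = 1.1 × 24.7 × 0.318 / (1.77×10⁻⁵) = 4.88×10^5
Since 4.88×10^5 > 1×10^5, the flow is turbulent.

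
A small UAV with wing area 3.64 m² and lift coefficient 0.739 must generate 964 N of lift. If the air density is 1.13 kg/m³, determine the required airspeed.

v = 25.2 m/s

L = ½ρv²S·CL ⇒ v = √(2L/(ρ·S·CL))
v = √(2 × 964 / (1.13 × 3.64 × 0.739)) = √634.3 = 25.2 m/s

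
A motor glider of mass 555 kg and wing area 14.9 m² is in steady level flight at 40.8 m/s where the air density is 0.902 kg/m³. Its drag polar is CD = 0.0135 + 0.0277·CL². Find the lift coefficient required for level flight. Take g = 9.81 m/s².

CL = 0.487

In steady level flight, lift balances weight: W = mg = 555 × 9.81 = 5444.6 N.
q = ½ρv² = ½ × 0.902 × 40.8² = 750.8 Pa.
CL = W/(q·S) = 5444.6 / (750.8 × 14.9) = 0.4867.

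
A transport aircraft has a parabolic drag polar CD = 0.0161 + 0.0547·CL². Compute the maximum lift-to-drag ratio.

(L/D)max = 16.8

For CD = CD0 + K·CL², (L/D)max occurs at CL* = √(CD0/K) and equals 1/(2√(K·CD0)).
(L/D)max = 1/(2√(0.0547 × 0.0161)) = 1/(2 × 0.02968) = 16.8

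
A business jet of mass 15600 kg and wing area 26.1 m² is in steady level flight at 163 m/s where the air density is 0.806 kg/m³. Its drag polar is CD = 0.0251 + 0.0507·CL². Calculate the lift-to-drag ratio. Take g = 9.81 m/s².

L/D = 13.6

Level flight ⇒ L = W = m·g = 15600 × 9.81 = 1.5304×10^5 N.
q = ½ρv² = ½ × 0.806 × 163² = 10710 Pa.
CL = W/(q·S) = 1.5304×10^5 / (10710 × 26.1) = 0.5476.
CD = 0.0251 + 0.0507 × 0.5476² = 0.0403.
L/D = CL/CD = 0.5476 / 0.0403 = 13.6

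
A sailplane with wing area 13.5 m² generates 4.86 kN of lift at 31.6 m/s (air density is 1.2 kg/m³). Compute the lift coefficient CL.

CL = 0.601

From L = ½ρv²S·CL, rearranging gives CL = 2L/(ρv²S).
CL = 2 × 4860 / (1.2 × 31.6² × 13.5) = 0.601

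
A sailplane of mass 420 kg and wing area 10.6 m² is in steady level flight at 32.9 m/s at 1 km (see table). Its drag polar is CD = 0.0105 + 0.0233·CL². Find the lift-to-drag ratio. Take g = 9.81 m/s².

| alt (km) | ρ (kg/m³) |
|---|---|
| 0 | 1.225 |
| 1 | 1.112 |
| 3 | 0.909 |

At 1 km, from the table: ρ = 1.112 kg/m³.
In steady level flight, lift balances weight: W = mg = 420 × 9.81 = 4120.2 N.
q = ½ρv² = ½ × 1.112 × 32.9² = 601.8 Pa.
Required CL = L/(qS) = 4120.2/(601.8·10.6) = 0.6459.
CD = 0.0105 + 0.0233 × 0.6459² = 0.02022.
L/D = CL/CD = 0.6459 / 0.02022 = 31.9

L/D = 31.9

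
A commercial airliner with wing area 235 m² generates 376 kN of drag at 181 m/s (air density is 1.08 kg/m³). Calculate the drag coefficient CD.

From D = ½ρv²S·CD, rearranging gives CD = 2D/(ρv²S).
CD = 2 × 3.76×10^5 / (1.08 × 181² × 235) = 0.0904

CD = 0.0904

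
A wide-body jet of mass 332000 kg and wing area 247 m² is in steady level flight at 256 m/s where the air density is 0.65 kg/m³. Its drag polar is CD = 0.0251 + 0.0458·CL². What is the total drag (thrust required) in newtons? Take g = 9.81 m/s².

In steady level flight, lift balances weight: W = mg = 332000 × 9.81 = 3.2569×10^6 N.
q = ½ρv² = ½ × 0.65 × 256² = 21300 Pa.
CL = W/(q·S) = 3.2569×10^6 / (21300 × 247) = 0.6191.
CD = 0.0251 + 0.0458 × 0.6191² = 0.04265.
D = q·S·CD = 21300 × 247 × 0.04265 = 2.244×10^5 N

D = 2.24×10^5 N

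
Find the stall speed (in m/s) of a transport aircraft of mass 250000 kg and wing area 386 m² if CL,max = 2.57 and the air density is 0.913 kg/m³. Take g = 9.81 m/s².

Stall occurs when L = W at CL,max. W = mg = 250000 × 9.81 = 2.452×10^6 N.
V_stall = √(2W/(ρ·S·CL,max)) = √(2 × 2.452×10^6 / (0.913 × 386 × 2.57))
V_stall = √5416 = 73.6 m/s

V_stall = 73.6 m/s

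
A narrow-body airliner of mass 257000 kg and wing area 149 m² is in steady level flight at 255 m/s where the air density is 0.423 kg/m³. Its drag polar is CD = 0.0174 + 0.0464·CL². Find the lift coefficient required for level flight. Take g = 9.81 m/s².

In steady level flight, lift balances weight: W = mg = 257000 × 9.81 = 2.5212×10^6 N.
q = ½ρv² = ½ × 0.423 × 255² = 13750 Pa.
CL = W/(q·S) = 2.5212×10^6 / (13750 × 149) = 1.23.

CL = 1.23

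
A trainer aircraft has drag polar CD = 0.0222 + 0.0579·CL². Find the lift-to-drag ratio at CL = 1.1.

L/D = 11.9

CD = 0.0222 + 0.0579 × 1.1² = 0.09226
L/D = CL/CD = 1.1 / 0.09226 = 11.9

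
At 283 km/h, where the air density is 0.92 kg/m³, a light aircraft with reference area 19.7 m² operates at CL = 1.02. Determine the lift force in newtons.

L = 57100 N

Convert speed: v = 283 km/h ÷ 3.6 = 78.61 m/s.
Dynamic pressure q = ½ρv² = ½ × 0.92 × 78.61² = 2843 Pa.
L = q·S·CL = 2843 × 19.7 × 1.02 = 57100 N ≈ 57.1 kN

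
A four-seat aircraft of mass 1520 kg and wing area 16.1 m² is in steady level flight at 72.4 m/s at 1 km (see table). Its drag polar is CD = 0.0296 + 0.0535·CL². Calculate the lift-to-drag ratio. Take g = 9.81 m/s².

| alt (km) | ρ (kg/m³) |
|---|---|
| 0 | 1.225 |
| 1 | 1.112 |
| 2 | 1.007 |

L/D = 9.08

At 1 km, from the table: ρ = 1.112 kg/m³.
Level flight ⇒ L = W = m·g = 1520 × 9.81 = 14911 N.
Dynamic pressure q = 0.5 × 1.112 × 72.4² = 2914 Pa.
CL = W/(q·S) = 14911 / (2914 × 16.1) = 0.3178.
CD = 0.0296 + 0.0535 × 0.3178² = 0.035.
L/D = CL/CD = 0.3178 / 0.035 = 9.08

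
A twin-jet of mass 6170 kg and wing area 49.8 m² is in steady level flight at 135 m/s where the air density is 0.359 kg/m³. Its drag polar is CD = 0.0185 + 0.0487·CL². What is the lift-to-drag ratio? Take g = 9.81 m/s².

L/D = 14.7

In steady level flight, lift balances weight: W = mg = 6170 × 9.81 = 60528 N.
Dynamic pressure q = 0.5 × 0.359 × 135² = 3271 Pa.
Required CL = L/(qS) = 60528/(3271·49.8) = 0.3715.
CD = 0.0185 + 0.0487 × 0.3715² = 0.02522.
L/D = CL/CD = 0.3715 / 0.02522 = 14.7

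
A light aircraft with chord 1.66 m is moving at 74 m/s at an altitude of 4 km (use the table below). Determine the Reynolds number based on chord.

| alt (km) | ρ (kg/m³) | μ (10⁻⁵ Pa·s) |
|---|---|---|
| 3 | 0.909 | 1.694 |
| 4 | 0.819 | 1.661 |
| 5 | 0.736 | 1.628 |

At 4 km, from the table: ρ = 0.819 kg/m³, μ = 1.661×10⁻⁵ Pa·s.
Re = ρ·v·c/μ = 0.819 × 74 × 1.66 / (1.661×10⁻⁵) = 6.06×10^6

Re = 6.06×10^6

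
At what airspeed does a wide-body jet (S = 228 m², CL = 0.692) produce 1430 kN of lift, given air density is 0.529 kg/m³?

v = 185 m/s

L = ½ρv²S·CL ⇒ v = √(2L/(ρ·S·CL))
v = √(2 × 1.43×10^6 / (0.529 × 228 × 0.692)) = √34270 = 185 m/s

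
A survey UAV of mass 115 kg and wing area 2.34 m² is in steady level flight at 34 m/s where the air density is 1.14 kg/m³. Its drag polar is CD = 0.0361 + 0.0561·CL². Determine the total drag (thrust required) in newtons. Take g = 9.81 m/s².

Level flight ⇒ L = W = m·g = 115 × 9.81 = 1128.2 N.
Dynamic pressure q = 0.5 × 1.14 × 34² = 658.9 Pa.
Required CL = L/(qS) = 1128.2/(658.9·2.34) = 0.7317.
CD = 0.0361 + 0.0561 × 0.7317² = 0.06613.
D = q·S·CD = 658.9 × 2.34 × 0.06613 = 102 N

D = 102 N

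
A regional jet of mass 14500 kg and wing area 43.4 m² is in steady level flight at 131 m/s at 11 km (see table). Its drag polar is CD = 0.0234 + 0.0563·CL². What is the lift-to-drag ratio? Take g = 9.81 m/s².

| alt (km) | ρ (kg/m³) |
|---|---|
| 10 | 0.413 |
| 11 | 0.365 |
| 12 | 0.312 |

L/D = 12.3

At 11 km, from the table: ρ = 0.365 kg/m³.
In steady level flight, lift balances weight: W = mg = 14500 × 9.81 = 1.4224×10^5 N.
Dynamic pressure q = 0.5 × 0.365 × 131² = 3132 Pa.
CL = 2W/(ρv²S) = 2×1.4224×10^5/(0.365×131²×43.4) = 1.047.
CD = 0.0234 + 0.0563 × 1.047² = 0.08506.
L/D = CL/CD = 1.047 / 0.08506 = 12.3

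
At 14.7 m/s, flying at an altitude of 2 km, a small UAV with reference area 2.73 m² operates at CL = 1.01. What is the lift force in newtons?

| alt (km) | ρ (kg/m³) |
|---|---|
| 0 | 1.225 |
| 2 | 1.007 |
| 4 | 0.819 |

L = 300 N

At 2 km, from the table: ρ = 1.007 kg/m³.
Dynamic pressure q = ½ρv² = ½ × 1.007 × 14.7² = 108.8 Pa.
L = q·S·CL = 108.8 × 2.73 × 1.01 = 300 N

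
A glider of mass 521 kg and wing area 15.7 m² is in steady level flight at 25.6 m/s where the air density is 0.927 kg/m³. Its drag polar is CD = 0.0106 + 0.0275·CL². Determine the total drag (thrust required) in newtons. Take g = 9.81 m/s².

Weight W = mg = 521 × 9.81 = 5111 N; in level flight L = W.
q = ½ρv² = ½ × 0.927 × 25.6² = 303.8 Pa.
CL = 2W/(ρv²S) = 2×5111/(0.927×25.6²×15.7) = 1.072.
CD = 0.0106 + 0.0275 × 1.072² = 0.04219.
D = q·S·CD = 303.8 × 15.7 × 0.04219 = 201.2 N

D = 201 N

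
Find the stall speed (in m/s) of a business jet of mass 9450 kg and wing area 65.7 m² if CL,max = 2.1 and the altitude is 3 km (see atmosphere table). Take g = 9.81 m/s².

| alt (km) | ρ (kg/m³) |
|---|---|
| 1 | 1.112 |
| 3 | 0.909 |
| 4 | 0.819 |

At 3 km, from the table: ρ = 0.909 kg/m³.
Stall occurs when L = W at CL,max. W = mg = 9450 × 9.81 = 92700 N.
V_stall = √(2W/(ρ·S·CL,max)) = √(2 × 92700 / (0.909 × 65.7 × 2.1))
V_stall = √1478 = 38.4 m/s

V_stall = 38.4 m/s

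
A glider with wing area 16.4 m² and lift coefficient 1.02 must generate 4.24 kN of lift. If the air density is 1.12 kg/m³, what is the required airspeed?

L = ½ρv²S·CL ⇒ v = √(2L/(ρ·S·CL))
v = √(2 × 4240 / (1.12 × 16.4 × 1.02)) = √452.6 = 21.3 m/s

v = 21.3 m/s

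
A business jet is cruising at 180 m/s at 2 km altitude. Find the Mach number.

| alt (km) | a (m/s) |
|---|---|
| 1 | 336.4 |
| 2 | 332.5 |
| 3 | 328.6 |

M = 0.541

At 2 km, from the table: a = 332.5 m/s.
M = v/a = 180 / 332.5 = 0.541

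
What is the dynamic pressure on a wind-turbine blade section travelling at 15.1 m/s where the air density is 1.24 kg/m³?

q = 141 Pa

q = ½ρv² = ½ × 1.24 × 15.1² = 141 Pa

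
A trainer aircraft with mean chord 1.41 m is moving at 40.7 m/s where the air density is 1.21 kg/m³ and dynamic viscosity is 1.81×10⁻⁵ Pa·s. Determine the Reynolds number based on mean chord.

Re = ρ·v·c/μ = 1.21 × 40.7 × 1.41 / (1.81×10⁻⁵) = 3.84×10^6

Re = 3.84×10^6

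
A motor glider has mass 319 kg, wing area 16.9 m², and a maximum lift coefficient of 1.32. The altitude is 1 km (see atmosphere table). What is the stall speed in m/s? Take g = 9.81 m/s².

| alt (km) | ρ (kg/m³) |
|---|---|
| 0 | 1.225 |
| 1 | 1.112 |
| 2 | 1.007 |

V_stall = 15.9 m/s

At 1 km, from the table: ρ = 1.112 kg/m³.
At stall, lift equals weight: L = W = m·g = 319 × 9.81 = 3129 N.
From L = ½ρV²S·CL,max = W: V_stall = √(2W/(ρSCL,max)) = √(2·3129/(1.112·16.9·1.32))
V_stall = √252.3 = 15.9 m/s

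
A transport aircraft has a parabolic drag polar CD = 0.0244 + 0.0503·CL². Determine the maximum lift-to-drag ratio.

(L/D)max = 14.3

For CD = CD0 + K·CL², (L/D)max occurs at CL* = √(CD0/K) and equals 1/(2√(K·CD0)).
(L/D)max = 1/(2√(0.0503 × 0.0244)) = 1/(2 × 0.03503) = 14.3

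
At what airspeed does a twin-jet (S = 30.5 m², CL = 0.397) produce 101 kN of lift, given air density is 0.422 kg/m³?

L = ½ρv²S·CL ⇒ v = √(2L/(ρ·S·CL))
v = √(2 × 1.01×10^5 / (0.422 × 30.5 × 0.397)) = √39530 = 199 m/s

v = 199 m/s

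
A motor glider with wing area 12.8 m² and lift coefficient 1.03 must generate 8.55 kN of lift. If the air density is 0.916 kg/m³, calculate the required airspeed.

v = 37.6 m/s

L = ½ρv²S·CL ⇒ v = √(2L/(ρ·S·CL))
v = √(2 × 8550 / (0.916 × 12.8 × 1.03)) = √1416 = 37.6 m/s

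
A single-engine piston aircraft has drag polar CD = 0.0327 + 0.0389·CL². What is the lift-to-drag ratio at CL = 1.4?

CD = 0.0327 + 0.0389 × 1.4² = 0.1089
L/D = CL/CD = 1.4 / 0.1089 = 12.9

L/D = 12.9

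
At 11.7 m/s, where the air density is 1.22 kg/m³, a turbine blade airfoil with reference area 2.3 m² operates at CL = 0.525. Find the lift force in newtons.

Dynamic pressure q = ½ρv² = ½ × 1.22 × 11.7² = 83.5 Pa.
L = q·S·CL = 83.5 × 2.3 × 0.525 = 101 N

L = 101 N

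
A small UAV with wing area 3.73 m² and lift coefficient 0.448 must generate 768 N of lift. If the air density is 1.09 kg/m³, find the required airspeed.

L = ½ρv²S·CL ⇒ v = √(2L/(ρ·S·CL))
v = √(2 × 768 / (1.09 × 3.73 × 0.448)) = √843.3 = 29 m/s

v = 29 m/s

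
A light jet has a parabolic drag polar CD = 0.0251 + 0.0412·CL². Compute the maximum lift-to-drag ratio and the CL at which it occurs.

(L/D)max = 15.5, at CL = 0.781

For CD = CD0 + K·CL², (L/D)max occurs at CL* = √(CD0/K) and equals 1/(2√(K·CD0)).
(L/D)max = 1/(2√(0.0412 × 0.0251)) = 1/(2 × 0.03216) = 15.5
CL* = √(0.0251/0.0412) = 0.781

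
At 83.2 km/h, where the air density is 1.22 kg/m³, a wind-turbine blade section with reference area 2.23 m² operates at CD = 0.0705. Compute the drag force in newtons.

Convert speed: v = 83.2 km/h ÷ 3.6 = 23.11 m/s.
D = ½ρv²S·CD = ½ × 1.22 × 23.11² × 2.23 × 0.0705 = 51.2 N

D = 51.2 N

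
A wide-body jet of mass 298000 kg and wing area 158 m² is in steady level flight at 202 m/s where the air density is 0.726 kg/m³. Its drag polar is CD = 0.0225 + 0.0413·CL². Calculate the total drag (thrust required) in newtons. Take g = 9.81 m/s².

D = 2.03×10^5 N

Weight W = mg = 298000 × 9.81 = 2.9234×10^6 N; in level flight L = W.
q = ½ρv² = ½ × 0.726 × 202² = 14810 Pa.
CL = W/(q·S) = 2.9234×10^6 / (14810 × 158) = 1.249.
CD = 0.0225 + 0.0413 × 1.249² = 0.08694.
D = q·S·CD = 14810 × 158 × 0.08694 = 2.035×10^5 N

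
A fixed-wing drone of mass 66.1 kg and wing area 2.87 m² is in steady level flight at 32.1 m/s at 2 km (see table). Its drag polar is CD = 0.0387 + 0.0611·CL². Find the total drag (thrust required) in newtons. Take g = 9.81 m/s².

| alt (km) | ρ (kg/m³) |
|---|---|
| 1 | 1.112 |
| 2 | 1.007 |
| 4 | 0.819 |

At 2 km, from the table: ρ = 1.007 kg/m³.
Weight W = mg = 66.1 × 9.81 = 648.44 N; in level flight L = W.
q = ½ρv² = ½ × 1.007 × 32.1² = 518.8 Pa.
CL = W/(q·S) = 648.44 / (518.8 × 2.87) = 0.4355.
CD = 0.0387 + 0.0611 × 0.4355² = 0.05029.
D = q·S·CD = 518.8 × 2.87 × 0.05029 = 74.88 N

D = 74.9 N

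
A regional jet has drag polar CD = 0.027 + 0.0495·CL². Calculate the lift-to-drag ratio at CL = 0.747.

L/D = 13.7

CD = 0.027 + 0.0495 × 0.747² = 0.05462
L/D = CL/CD = 0.747 / 0.05462 = 13.7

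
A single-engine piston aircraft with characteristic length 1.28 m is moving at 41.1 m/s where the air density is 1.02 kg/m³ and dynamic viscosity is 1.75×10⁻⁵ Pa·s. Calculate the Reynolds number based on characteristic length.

Re = ρ·v·c/μ = 1.02 × 41.1 × 1.28 / (1.75×10⁻⁵) = 3.07×10^6

Re = 3.07×10^6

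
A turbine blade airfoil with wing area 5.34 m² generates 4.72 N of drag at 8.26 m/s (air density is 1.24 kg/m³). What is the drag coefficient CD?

From D = ½ρv²S·CD, rearranging gives CD = 2D/(ρv²S).
CD = 2 × 4.72 / (1.24 × 8.26² × 5.34) = 0.0209

CD = 0.0209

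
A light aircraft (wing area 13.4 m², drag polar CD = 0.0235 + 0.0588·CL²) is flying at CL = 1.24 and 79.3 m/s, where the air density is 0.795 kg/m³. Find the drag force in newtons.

D = 3820 N

CD = 0.0235 + 0.0588 × 1.24² = 0.1139
D = ½ρv²S·CD = ½ × 0.795 × 79.3² × 13.4 × 0.1139 = 3820 N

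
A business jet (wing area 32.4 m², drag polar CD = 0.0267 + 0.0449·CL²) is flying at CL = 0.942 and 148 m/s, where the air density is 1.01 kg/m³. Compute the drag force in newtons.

D = 23800 N

CD = 0.0267 + 0.0449 × 0.942² = 0.06654
D = ½ρv²S·CD = ½ × 1.01 × 148² × 32.4 × 0.06654 = 23800 N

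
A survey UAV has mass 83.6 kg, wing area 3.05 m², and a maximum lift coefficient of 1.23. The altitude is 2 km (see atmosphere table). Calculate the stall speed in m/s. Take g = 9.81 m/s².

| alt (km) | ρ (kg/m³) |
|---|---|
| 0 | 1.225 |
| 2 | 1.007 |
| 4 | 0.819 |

At 2 km, from the table: ρ = 1.007 kg/m³.
Weight W = mg = 83.6 × 9.81 = 820.1 N.
From L = ½ρV²S·CL,max = W: V_stall = √(2W/(ρSCL,max)) = √(2·820.1/(1.007·3.05·1.23))
V_stall = √434.2 = 20.8 m/s

V_stall = 20.8 m/s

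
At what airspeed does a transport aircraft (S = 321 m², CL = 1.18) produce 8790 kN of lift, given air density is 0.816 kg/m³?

v = 238 m/s

L = ½ρv²S·CL ⇒ v = √(2L/(ρ·S·CL))
v = √(2 × 8.79×10^6 / (0.816 × 321 × 1.18)) = √56880 = 238 m/s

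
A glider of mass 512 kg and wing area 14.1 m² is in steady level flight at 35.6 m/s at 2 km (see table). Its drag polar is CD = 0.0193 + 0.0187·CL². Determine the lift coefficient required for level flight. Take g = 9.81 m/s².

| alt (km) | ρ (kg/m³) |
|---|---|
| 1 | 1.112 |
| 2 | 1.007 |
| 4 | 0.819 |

CL = 0.558

At 2 km, from the table: ρ = 1.007 kg/m³.
Level flight ⇒ L = W = m·g = 512 × 9.81 = 5022.7 N.
q = ½ρv² = ½ × 1.007 × 35.6² = 638.1 Pa.
CL = 2W/(ρv²S) = 2×5022.7/(1.007×35.6²×14.1) = 0.5582.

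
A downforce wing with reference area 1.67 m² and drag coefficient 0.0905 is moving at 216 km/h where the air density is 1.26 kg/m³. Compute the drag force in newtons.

D = 343 N

Convert speed: v = 216 km/h ÷ 3.6 = 60 m/s.
Dynamic pressure q = ½ρv² = ½ × 1.26 × 60² = 2268 Pa.
D = q·S·CD = 2268 × 1.67 × 0.0905 = 343 N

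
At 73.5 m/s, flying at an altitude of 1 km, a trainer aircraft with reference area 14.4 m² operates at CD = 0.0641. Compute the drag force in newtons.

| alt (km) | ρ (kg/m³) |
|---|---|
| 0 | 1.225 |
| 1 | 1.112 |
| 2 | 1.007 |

At 1 km, from the table: ρ = 1.112 kg/m³.
D = ½ρv²S·CD = ½ × 1.112 × 73.5² × 14.4 × 0.0641 = 2770 N

D = 2770 N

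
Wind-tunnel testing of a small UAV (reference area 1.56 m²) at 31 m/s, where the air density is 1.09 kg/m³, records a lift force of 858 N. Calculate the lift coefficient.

CL = 1.05

From L = ½ρv²S·CL, rearranging gives CL = 2L/(ρv²S).
CL = 2 × 858 / (1.09 × 31² × 1.56) = 1.05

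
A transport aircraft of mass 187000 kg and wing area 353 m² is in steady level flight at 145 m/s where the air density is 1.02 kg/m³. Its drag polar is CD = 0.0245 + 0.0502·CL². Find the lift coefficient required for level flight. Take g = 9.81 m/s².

CL = 0.485

Weight W = mg = 187000 × 9.81 = 1.8345×10^6 N; in level flight L = W.
Dynamic pressure q = 0.5 × 1.02 × 145² = 10720 Pa.
Required CL = L/(qS) = 1.8345×10^6/(10720·353) = 0.4847.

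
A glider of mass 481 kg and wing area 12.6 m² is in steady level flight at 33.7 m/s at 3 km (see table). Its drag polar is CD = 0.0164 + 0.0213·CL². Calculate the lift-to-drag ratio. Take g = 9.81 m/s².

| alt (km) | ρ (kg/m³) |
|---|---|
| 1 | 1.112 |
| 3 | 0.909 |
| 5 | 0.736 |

L/D = 26.3

At 3 km, from the table: ρ = 0.909 kg/m³.
Weight W = mg = 481 × 9.81 = 4718.6 N; in level flight L = W.
Dynamic pressure q = 0.5 × 0.909 × 33.7² = 516.2 Pa.
CL = W/(q·S) = 4718.6 / (516.2 × 12.6) = 0.7255.
CD = 0.0164 + 0.0213 × 0.7255² = 0.02761.
L/D = CL/CD = 0.7255 / 0.02761 = 26.3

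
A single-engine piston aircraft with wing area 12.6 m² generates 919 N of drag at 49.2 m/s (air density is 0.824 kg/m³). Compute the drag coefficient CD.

From D = ½ρv²S·CD, rearranging gives CD = 2D/(ρv²S).
CD = 2 × 919 / (0.824 × 49.2² × 12.6) = 0.0731

CD = 0.0731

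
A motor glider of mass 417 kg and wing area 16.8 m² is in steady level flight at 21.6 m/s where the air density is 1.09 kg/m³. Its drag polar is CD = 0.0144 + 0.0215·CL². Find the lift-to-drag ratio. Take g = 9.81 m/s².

Weight W = mg = 417 × 9.81 = 4090.8 N; in level flight L = W.
Dynamic pressure q = 0.5 × 1.09 × 21.6² = 254.3 Pa.
CL = 2W/(ρv²S) = 2×4090.8/(1.09×21.6²×16.8) = 0.9576.
CD = 0.0144 + 0.0215 × 0.9576² = 0.03412.
L/D = CL/CD = 0.9576 / 0.03412 = 28.1

L/D = 28.1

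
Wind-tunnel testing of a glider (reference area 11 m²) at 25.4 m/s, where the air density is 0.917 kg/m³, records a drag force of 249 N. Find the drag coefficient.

CD = 0.0765

From D = ½ρv²S·CD, rearranging gives CD = 2D/(ρv²S).
CD = 2 × 249 / (0.917 × 25.4² × 11) = 0.0765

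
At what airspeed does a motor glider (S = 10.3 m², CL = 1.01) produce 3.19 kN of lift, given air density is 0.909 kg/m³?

v = 26 m/s

L = ½ρv²S·CL ⇒ v = √(2L/(ρ·S·CL))
v = √(2 × 3190 / (0.909 × 10.3 × 1.01)) = √674.7 = 26 m/s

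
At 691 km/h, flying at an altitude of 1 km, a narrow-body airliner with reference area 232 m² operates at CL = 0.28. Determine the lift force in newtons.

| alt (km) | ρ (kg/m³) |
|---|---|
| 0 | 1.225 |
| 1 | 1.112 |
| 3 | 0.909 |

At 1 km, from the table: ρ = 1.112 kg/m³.
Convert speed: v = 691 km/h ÷ 3.6 = 191.9 m/s.
Dynamic pressure q = ½ρv² = ½ × 1.112 × 191.9² = 20480 Pa.
L = q·S·CL = 20480 × 232 × 0.28 = 1.33×10^6 N ≈ 1330 kN

L = 1.33×10^6 N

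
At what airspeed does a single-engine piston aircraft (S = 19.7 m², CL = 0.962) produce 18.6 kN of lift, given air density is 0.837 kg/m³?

L = ½ρv²S·CL ⇒ v = √(2L/(ρ·S·CL))
v = √(2 × 18600 / (0.837 × 19.7 × 0.962)) = √2345 = 48.4 m/s

v = 48.4 m/s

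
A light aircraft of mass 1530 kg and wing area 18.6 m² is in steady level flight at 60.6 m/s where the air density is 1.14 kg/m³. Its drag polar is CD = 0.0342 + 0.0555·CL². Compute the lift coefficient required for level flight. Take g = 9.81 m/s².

CL = 0.386

In steady level flight, lift balances weight: W = mg = 1530 × 9.81 = 15009 N.
Dynamic pressure q = 0.5 × 1.14 × 60.6² = 2093 Pa.
CL = W/(q·S) = 15009 / (2093 × 18.6) = 0.3855.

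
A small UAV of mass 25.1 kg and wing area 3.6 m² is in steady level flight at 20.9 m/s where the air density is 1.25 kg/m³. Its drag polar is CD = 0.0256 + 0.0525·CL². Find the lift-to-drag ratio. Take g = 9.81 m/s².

Weight W = mg = 25.1 × 9.81 = 246.23 N; in level flight L = W.
q = ½ρv² = ½ × 1.25 × 20.9² = 273 Pa.
Required CL = L/(qS) = 246.23/(273·3.6) = 0.2505.
CD = 0.0256 + 0.0525 × 0.2505² = 0.0289.
L/D = CL/CD = 0.2505 / 0.0289 = 8.67

L/D = 8.67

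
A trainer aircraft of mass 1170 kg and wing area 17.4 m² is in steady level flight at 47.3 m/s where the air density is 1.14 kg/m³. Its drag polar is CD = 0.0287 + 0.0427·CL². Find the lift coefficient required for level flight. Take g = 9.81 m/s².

CL = 0.517

Level flight ⇒ L = W = m·g = 1170 × 9.81 = 11478 N.
Dynamic pressure q = 0.5 × 1.14 × 47.3² = 1275 Pa.
CL = W/(q·S) = 11478 / (1275 × 17.4) = 0.5173.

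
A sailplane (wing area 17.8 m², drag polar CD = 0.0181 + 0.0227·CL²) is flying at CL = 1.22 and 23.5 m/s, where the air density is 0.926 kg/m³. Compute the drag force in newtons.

D = 236 N

CD = 0.0181 + 0.0227 × 1.22² = 0.05189
D = ½ρv²S·CD = ½ × 0.926 × 23.5² × 17.8 × 0.05189 = 236 N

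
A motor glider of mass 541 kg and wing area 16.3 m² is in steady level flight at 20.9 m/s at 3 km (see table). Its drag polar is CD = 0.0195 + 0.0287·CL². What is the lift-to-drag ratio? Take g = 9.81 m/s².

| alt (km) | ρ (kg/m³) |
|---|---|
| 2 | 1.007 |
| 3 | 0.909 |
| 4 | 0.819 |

At 3 km, from the table: ρ = 0.909 kg/m³.
Level flight ⇒ L = W = m·g = 541 × 9.81 = 5307.2 N.
q = ½ρv² = ½ × 0.909 × 20.9² = 198.5 Pa.
Required CL = L/(qS) = 5307.2/(198.5·16.3) = 1.64.
CD = 0.0195 + 0.0287 × 1.64² = 0.09669.
L/D = CL/CD = 1.64 / 0.09669 = 17

L/D = 17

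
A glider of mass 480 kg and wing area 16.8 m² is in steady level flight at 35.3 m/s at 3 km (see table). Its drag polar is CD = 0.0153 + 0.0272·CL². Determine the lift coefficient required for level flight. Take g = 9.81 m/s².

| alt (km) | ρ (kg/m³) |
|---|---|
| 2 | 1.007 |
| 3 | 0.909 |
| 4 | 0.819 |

At 3 km, from the table: ρ = 0.909 kg/m³.
Weight W = mg = 480 × 9.81 = 4708.8 N; in level flight L = W.
Dynamic pressure q = 0.5 × 0.909 × 35.3² = 566.3 Pa.
CL = W/(q·S) = 4708.8 / (566.3 × 16.8) = 0.4949.

CL = 0.495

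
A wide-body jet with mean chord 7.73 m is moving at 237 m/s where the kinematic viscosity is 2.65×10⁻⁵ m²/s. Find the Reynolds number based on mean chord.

Re = 6.91×10^7

Re = v·c/ν = 237 × 7.73 / (2.65×10⁻⁵) = 6.91×10^7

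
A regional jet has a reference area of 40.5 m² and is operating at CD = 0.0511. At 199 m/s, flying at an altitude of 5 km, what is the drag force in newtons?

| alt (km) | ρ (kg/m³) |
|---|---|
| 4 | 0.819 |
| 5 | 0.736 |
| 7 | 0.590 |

At 5 km, from the table: ρ = 0.736 kg/m³.
D = ½ρv²S·CD = ½ × 0.736 × 199² × 40.5 × 0.0511 = 30200 N ≈ 30.2 kN

D = 30200 N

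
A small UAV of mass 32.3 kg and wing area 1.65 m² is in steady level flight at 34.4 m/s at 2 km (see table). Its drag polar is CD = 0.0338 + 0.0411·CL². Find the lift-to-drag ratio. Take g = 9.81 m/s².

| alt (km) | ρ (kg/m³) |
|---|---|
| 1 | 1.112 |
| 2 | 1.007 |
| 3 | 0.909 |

At 2 km, from the table: ρ = 1.007 kg/m³.
In steady level flight, lift balances weight: W = mg = 32.3 × 9.81 = 316.86 N.
q = ½ρv² = ½ × 1.007 × 34.4² = 595.8 Pa.
CL = W/(q·S) = 316.86 / (595.8 × 1.65) = 0.3223.
CD = 0.0338 + 0.0411 × 0.3223² = 0.03807.
L/D = CL/CD = 0.3223 / 0.03807 = 8.47

L/D = 8.47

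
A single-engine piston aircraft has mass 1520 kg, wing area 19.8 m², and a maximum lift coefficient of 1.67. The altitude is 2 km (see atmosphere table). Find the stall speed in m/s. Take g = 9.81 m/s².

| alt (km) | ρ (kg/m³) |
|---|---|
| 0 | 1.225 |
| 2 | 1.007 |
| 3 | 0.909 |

V_stall = 29.9 m/s

At 2 km, from the table: ρ = 1.007 kg/m³.
At stall, lift equals weight: L = W = m·g = 1520 × 9.81 = 14910 N.
V_stall = √(2W/(ρ·S·CL,max)) = √(2 × 14910 / (1.007 × 19.8 × 1.67))
V_stall = √895.6 = 29.9 m/s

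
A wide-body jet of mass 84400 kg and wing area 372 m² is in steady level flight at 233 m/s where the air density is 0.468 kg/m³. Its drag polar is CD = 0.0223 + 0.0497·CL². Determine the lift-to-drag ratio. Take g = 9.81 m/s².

Level flight ⇒ L = W = m·g = 84400 × 9.81 = 8.2796×10^5 N.
q = ½ρv² = ½ × 0.468 × 233² = 12700 Pa.
CL = 2W/(ρv²S) = 2×8.2796×10^5/(0.468×233²×372) = 0.1752.
CD = 0.0223 + 0.0497 × 0.1752² = 0.02383.
L/D = CL/CD = 0.1752 / 0.02383 = 7.35

L/D = 7.35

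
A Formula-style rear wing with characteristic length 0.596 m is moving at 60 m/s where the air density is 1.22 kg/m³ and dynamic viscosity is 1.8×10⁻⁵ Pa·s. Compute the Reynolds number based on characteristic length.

Re = 2.42×10^6

Re = ρ·v·c/μ = 1.22 × 60 × 0.596 / (1.8×10⁻⁵) = 2.42×10^6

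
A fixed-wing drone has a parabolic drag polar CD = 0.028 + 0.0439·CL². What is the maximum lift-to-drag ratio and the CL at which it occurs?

For CD = CD0 + K·CL², (L/D)max occurs at CL* = √(CD0/K) and equals 1/(2√(K·CD0)).
(L/D)max = 1/(2√(0.0439 × 0.028)) = 1/(2 × 0.03506) = 14.3
CL* = √(0.028/0.0439) = 0.799

(L/D)max = 14.3, at CL = 0.799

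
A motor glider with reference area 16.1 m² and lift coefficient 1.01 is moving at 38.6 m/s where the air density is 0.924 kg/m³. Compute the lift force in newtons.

L = ½ρv²S·CL = ½ × 0.924 × 38.6² × 16.1 × 1.01 = 11200 N ≈ 11.2 kN

L = 11200 N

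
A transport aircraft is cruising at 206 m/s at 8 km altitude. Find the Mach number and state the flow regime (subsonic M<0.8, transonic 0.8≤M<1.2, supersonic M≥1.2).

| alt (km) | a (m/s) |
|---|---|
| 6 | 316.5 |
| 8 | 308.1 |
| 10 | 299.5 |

M = 0.669 (subsonic)

At 8 km, from the table: a = 308.1 m/s.
M = v/a = 206 / 308.1 = 0.669
M = 0.669 → subsonic.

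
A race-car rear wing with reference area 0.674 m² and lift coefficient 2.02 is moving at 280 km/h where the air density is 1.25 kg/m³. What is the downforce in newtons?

Convert speed: v = 280 km/h ÷ 3.6 = 77.78 m/s.
Dynamic pressure q = ½ρv² = ½ × 1.25 × 77.78² = 3781 Pa.
L = q·S·CL = 3781 × 0.674 × 2.02 = 5150 N ≈ 5.15 kN

L = 5150 N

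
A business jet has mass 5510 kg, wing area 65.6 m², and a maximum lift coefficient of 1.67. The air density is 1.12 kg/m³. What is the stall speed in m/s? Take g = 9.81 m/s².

V_stall = 29.7 m/s

At stall, lift equals weight: L = W = m·g = 5510 × 9.81 = 54050 N.
V_stall = √(2W/(ρ·S·CL,max)) = √(2 × 54050 / (1.12 × 65.6 × 1.67))
V_stall = √881.1 = 29.7 m/s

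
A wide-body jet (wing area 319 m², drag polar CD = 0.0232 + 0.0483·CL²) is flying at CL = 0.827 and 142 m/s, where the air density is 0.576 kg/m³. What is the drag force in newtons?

D = 1.04×10^5 N

CD = 0.0232 + 0.0483 × 0.827² = 0.05623
D = ½ρv²S·CD = ½ × 0.576 × 142² × 319 × 0.05623 = 1.04×10^5 N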